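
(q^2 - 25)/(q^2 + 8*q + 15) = (q - 5)/(q + 3)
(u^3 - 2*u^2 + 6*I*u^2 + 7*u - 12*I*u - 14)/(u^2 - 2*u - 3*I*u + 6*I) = (u^2 + 6*I*u + 7)/(u - 3*I)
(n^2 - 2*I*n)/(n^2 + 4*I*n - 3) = n*(n - 2*I)/(n^2 + 4*I*n - 3)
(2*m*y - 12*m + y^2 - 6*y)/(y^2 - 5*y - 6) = (2*m + y)/(y + 1)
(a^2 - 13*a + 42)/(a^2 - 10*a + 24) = (a - 7)/(a - 4)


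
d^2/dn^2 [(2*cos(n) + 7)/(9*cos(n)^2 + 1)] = (-2268*(1 - cos(n)^2)^2 - 162*cos(n)^5 + 432*cos(n)^3 - 882*cos(n)^2 - 110*cos(n) + 2142)/(9*cos(n)^2 + 1)^3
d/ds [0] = 0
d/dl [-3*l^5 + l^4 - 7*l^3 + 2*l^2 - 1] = l*(-15*l^3 + 4*l^2 - 21*l + 4)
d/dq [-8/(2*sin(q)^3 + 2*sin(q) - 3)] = 16*(7*cos(q) - 3*cos(3*q))/(7*sin(q) - sin(3*q) - 6)^2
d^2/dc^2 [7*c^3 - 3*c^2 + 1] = 42*c - 6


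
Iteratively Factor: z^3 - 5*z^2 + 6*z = (z - 2)*(z^2 - 3*z) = (z - 3)*(z - 2)*(z)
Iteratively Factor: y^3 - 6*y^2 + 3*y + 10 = (y + 1)*(y^2 - 7*y + 10) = (y - 5)*(y + 1)*(y - 2)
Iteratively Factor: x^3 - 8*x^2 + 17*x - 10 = (x - 5)*(x^2 - 3*x + 2) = (x - 5)*(x - 1)*(x - 2)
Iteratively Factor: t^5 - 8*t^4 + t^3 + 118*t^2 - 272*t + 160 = (t - 5)*(t^4 - 3*t^3 - 14*t^2 + 48*t - 32) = (t - 5)*(t - 1)*(t^3 - 2*t^2 - 16*t + 32) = (t - 5)*(t - 1)*(t + 4)*(t^2 - 6*t + 8) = (t - 5)*(t - 2)*(t - 1)*(t + 4)*(t - 4)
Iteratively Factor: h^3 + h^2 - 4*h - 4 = (h - 2)*(h^2 + 3*h + 2) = (h - 2)*(h + 1)*(h + 2)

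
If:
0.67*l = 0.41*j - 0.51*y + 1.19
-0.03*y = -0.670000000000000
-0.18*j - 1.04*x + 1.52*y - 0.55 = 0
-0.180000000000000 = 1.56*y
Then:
No Solution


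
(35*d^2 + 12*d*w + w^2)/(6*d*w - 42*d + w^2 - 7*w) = (35*d^2 + 12*d*w + w^2)/(6*d*w - 42*d + w^2 - 7*w)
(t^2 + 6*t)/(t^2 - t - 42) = t/(t - 7)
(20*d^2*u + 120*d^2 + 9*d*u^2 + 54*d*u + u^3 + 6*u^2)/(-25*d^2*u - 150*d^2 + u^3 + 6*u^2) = (4*d + u)/(-5*d + u)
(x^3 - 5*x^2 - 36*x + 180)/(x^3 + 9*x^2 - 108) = (x^2 - 11*x + 30)/(x^2 + 3*x - 18)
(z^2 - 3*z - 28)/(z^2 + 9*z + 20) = (z - 7)/(z + 5)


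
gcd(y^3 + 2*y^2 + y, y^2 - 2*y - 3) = y + 1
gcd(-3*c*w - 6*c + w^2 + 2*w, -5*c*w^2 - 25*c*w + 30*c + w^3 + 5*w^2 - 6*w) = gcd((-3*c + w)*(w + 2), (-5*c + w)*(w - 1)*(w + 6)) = 1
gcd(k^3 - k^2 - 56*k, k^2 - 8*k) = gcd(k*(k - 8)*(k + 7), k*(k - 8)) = k^2 - 8*k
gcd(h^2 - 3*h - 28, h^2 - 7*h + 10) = 1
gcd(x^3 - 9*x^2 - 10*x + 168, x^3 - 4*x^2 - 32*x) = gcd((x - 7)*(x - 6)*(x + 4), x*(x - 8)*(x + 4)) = x + 4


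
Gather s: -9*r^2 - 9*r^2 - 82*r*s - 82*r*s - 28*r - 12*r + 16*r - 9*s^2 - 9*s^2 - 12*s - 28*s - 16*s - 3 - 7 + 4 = -18*r^2 - 24*r - 18*s^2 + s*(-164*r - 56) - 6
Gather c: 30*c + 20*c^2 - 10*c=20*c^2 + 20*c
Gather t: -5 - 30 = -35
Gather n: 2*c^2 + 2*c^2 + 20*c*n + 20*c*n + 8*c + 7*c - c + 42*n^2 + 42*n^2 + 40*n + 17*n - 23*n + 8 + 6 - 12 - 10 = 4*c^2 + 14*c + 84*n^2 + n*(40*c + 34) - 8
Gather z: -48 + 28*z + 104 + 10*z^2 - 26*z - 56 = 10*z^2 + 2*z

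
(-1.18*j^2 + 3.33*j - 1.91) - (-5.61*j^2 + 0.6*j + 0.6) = 4.43*j^2 + 2.73*j - 2.51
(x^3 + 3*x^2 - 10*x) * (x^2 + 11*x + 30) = x^5 + 14*x^4 + 53*x^3 - 20*x^2 - 300*x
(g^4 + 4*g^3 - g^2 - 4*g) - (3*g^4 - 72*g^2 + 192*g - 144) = -2*g^4 + 4*g^3 + 71*g^2 - 196*g + 144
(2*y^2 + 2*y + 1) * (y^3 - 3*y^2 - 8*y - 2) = 2*y^5 - 4*y^4 - 21*y^3 - 23*y^2 - 12*y - 2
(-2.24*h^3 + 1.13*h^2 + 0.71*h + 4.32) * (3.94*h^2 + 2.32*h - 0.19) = -8.8256*h^5 - 0.744600000000001*h^4 + 5.8446*h^3 + 18.4533*h^2 + 9.8875*h - 0.8208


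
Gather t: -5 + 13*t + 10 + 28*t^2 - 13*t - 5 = 28*t^2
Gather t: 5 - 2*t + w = -2*t + w + 5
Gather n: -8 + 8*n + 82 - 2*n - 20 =6*n + 54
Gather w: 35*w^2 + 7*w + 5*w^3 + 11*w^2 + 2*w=5*w^3 + 46*w^2 + 9*w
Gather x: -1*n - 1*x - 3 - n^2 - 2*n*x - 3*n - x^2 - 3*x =-n^2 - 4*n - x^2 + x*(-2*n - 4) - 3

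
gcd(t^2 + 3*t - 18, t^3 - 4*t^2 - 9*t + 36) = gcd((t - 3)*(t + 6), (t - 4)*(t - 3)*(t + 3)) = t - 3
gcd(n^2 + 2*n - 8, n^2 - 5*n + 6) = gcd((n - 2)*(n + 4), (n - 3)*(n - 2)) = n - 2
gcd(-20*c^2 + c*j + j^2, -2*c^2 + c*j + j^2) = 1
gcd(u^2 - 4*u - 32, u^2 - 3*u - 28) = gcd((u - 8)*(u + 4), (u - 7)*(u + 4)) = u + 4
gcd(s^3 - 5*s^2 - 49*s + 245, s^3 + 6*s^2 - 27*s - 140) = s^2 + 2*s - 35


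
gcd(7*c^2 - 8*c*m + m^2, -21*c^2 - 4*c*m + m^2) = 7*c - m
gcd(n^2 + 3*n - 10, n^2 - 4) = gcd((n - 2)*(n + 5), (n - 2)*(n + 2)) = n - 2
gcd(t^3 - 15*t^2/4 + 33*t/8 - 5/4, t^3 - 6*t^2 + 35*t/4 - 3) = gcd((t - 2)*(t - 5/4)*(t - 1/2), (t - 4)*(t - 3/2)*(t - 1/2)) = t - 1/2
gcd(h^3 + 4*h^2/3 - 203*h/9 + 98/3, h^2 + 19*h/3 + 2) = h + 6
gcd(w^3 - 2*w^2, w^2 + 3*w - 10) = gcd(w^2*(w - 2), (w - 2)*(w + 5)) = w - 2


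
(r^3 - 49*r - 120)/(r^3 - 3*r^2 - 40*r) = (r + 3)/r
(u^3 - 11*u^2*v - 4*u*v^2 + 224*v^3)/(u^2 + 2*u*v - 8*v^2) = (u^2 - 15*u*v + 56*v^2)/(u - 2*v)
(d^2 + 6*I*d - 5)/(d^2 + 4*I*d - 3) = (d + 5*I)/(d + 3*I)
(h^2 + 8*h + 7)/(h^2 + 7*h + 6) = (h + 7)/(h + 6)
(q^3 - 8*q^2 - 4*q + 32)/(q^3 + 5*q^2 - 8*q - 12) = (q^2 - 6*q - 16)/(q^2 + 7*q + 6)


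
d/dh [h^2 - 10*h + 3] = 2*h - 10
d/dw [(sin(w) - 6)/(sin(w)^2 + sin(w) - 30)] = (12*sin(w) + cos(w)^2 - 25)*cos(w)/(sin(w)^2 + sin(w) - 30)^2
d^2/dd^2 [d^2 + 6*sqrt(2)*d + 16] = 2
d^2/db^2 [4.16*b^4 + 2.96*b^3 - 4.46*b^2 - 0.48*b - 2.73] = 49.92*b^2 + 17.76*b - 8.92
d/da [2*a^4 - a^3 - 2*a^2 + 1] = a*(8*a^2 - 3*a - 4)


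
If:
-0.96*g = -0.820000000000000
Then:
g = 0.85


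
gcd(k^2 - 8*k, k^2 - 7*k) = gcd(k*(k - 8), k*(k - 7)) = k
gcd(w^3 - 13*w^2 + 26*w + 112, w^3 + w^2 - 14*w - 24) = w + 2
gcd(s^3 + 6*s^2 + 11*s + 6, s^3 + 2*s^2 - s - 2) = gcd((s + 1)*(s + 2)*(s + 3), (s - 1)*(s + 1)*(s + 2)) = s^2 + 3*s + 2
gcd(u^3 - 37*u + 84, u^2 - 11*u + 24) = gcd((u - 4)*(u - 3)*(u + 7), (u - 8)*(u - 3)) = u - 3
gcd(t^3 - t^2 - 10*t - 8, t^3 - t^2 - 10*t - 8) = t^3 - t^2 - 10*t - 8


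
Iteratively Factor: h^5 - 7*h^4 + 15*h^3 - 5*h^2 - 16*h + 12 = (h - 2)*(h^4 - 5*h^3 + 5*h^2 + 5*h - 6) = (h - 3)*(h - 2)*(h^3 - 2*h^2 - h + 2) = (h - 3)*(h - 2)^2*(h^2 - 1) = (h - 3)*(h - 2)^2*(h - 1)*(h + 1)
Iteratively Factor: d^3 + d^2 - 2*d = (d - 1)*(d^2 + 2*d) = d*(d - 1)*(d + 2)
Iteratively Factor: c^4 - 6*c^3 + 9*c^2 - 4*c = (c - 1)*(c^3 - 5*c^2 + 4*c) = (c - 4)*(c - 1)*(c^2 - c) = c*(c - 4)*(c - 1)*(c - 1)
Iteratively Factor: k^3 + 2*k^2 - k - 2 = (k - 1)*(k^2 + 3*k + 2) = (k - 1)*(k + 1)*(k + 2)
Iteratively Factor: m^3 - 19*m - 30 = (m + 2)*(m^2 - 2*m - 15) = (m - 5)*(m + 2)*(m + 3)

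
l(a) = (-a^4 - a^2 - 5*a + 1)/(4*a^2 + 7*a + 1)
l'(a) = (-8*a - 7)*(-a^4 - a^2 - 5*a + 1)/(4*a^2 + 7*a + 1)^2 + (-4*a^3 - 2*a - 5)/(4*a^2 + 7*a + 1)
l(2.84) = -1.62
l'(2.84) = -1.02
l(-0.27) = -3.80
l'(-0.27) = -23.38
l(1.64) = -0.74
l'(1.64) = -0.48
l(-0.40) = -2.43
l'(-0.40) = -4.55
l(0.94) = -0.48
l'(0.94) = -0.29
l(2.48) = -1.29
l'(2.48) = -0.85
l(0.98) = -0.49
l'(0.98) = -0.29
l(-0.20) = -8.16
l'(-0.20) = -164.57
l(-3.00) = -4.62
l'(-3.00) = 1.90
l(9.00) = -17.23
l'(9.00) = -4.07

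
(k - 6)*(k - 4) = k^2 - 10*k + 24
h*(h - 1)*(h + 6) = h^3 + 5*h^2 - 6*h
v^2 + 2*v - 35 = (v - 5)*(v + 7)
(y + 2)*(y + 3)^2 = y^3 + 8*y^2 + 21*y + 18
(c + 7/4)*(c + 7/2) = c^2 + 21*c/4 + 49/8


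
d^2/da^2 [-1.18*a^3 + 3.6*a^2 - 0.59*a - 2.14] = 7.2 - 7.08*a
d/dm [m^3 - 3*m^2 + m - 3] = 3*m^2 - 6*m + 1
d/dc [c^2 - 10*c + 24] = 2*c - 10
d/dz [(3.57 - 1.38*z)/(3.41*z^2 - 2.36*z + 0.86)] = (4.7058*z^2 - 24.3474*z + 7.2384)/(11.6281*z^4 - 16.0952*z^3 + 11.4348*z^2 - 4.0592*z + 0.7396)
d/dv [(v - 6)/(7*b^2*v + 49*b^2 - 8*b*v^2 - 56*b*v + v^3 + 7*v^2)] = (7*b^2*v + 49*b^2 - 8*b*v^2 - 56*b*v + v^3 + 7*v^2 - (v - 6)*(7*b^2 - 16*b*v - 56*b + 3*v^2 + 14*v))/(7*b^2*v + 49*b^2 - 8*b*v^2 - 56*b*v + v^3 + 7*v^2)^2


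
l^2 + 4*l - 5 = (l - 1)*(l + 5)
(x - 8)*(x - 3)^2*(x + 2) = x^4 - 12*x^3 + 29*x^2 + 42*x - 144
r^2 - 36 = (r - 6)*(r + 6)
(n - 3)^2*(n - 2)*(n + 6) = n^4 - 2*n^3 - 27*n^2 + 108*n - 108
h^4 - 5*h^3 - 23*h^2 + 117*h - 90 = (h - 6)*(h - 3)*(h - 1)*(h + 5)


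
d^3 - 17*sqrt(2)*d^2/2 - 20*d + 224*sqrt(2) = (d - 8*sqrt(2))*(d - 4*sqrt(2))*(d + 7*sqrt(2)/2)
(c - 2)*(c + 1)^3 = c^4 + c^3 - 3*c^2 - 5*c - 2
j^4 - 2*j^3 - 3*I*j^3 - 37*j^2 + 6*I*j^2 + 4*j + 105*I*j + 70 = (j - 7)*(j + 5)*(j - 2*I)*(j - I)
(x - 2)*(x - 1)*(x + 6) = x^3 + 3*x^2 - 16*x + 12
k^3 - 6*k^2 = k^2*(k - 6)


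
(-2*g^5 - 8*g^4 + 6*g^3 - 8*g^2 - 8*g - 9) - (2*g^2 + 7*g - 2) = -2*g^5 - 8*g^4 + 6*g^3 - 10*g^2 - 15*g - 7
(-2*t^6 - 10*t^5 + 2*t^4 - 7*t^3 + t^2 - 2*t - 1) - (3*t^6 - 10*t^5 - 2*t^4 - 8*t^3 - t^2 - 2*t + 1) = -5*t^6 + 4*t^4 + t^3 + 2*t^2 - 2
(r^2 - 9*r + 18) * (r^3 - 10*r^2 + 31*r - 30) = r^5 - 19*r^4 + 139*r^3 - 489*r^2 + 828*r - 540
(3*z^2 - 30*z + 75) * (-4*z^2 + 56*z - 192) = -12*z^4 + 288*z^3 - 2556*z^2 + 9960*z - 14400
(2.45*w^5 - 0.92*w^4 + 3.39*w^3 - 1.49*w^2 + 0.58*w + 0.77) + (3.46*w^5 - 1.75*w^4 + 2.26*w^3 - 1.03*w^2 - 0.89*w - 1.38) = 5.91*w^5 - 2.67*w^4 + 5.65*w^3 - 2.52*w^2 - 0.31*w - 0.61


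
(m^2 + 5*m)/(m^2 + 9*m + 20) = m/(m + 4)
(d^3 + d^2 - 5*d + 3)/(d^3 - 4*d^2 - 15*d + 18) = (d - 1)/(d - 6)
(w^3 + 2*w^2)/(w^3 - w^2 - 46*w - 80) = w^2/(w^2 - 3*w - 40)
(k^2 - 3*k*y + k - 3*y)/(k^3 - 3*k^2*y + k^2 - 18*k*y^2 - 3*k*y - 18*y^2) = (-k + 3*y)/(-k^2 + 3*k*y + 18*y^2)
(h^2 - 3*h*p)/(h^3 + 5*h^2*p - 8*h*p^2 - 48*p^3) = h/(h^2 + 8*h*p + 16*p^2)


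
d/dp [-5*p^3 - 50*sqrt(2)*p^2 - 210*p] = -15*p^2 - 100*sqrt(2)*p - 210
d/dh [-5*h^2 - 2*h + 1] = -10*h - 2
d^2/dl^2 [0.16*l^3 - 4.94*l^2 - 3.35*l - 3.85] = 0.96*l - 9.88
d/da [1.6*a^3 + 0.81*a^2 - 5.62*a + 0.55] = 4.8*a^2 + 1.62*a - 5.62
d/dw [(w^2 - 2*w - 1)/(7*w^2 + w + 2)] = 3*(5*w^2 + 6*w - 1)/(49*w^4 + 14*w^3 + 29*w^2 + 4*w + 4)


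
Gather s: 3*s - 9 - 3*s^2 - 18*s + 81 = -3*s^2 - 15*s + 72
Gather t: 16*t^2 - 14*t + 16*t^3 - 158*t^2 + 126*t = 16*t^3 - 142*t^2 + 112*t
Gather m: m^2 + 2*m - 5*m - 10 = m^2 - 3*m - 10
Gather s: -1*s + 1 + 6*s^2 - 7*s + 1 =6*s^2 - 8*s + 2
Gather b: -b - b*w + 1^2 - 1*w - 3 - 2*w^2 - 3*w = b*(-w - 1) - 2*w^2 - 4*w - 2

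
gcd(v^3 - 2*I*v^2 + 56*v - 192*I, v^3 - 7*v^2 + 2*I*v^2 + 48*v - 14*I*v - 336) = v^2 + 2*I*v + 48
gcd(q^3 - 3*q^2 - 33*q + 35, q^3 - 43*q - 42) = q - 7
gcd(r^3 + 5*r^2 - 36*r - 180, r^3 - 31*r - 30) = r^2 - r - 30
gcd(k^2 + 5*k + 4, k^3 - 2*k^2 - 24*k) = k + 4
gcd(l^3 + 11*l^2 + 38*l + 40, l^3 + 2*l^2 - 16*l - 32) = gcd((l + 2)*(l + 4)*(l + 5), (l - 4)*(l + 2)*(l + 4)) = l^2 + 6*l + 8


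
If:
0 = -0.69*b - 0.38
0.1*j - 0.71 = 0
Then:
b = -0.55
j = 7.10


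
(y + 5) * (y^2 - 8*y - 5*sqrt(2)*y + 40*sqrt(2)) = y^3 - 5*sqrt(2)*y^2 - 3*y^2 - 40*y + 15*sqrt(2)*y + 200*sqrt(2)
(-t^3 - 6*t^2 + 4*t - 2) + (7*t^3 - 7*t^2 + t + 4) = 6*t^3 - 13*t^2 + 5*t + 2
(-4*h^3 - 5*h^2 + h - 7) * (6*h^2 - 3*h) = -24*h^5 - 18*h^4 + 21*h^3 - 45*h^2 + 21*h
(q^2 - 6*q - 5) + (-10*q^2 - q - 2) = -9*q^2 - 7*q - 7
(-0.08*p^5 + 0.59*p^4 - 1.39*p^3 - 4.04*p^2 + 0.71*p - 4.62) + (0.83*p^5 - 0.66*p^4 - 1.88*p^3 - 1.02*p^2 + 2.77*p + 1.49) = 0.75*p^5 - 0.0700000000000001*p^4 - 3.27*p^3 - 5.06*p^2 + 3.48*p - 3.13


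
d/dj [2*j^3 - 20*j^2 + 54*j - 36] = 6*j^2 - 40*j + 54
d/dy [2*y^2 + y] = 4*y + 1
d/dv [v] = 1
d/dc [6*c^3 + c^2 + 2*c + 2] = 18*c^2 + 2*c + 2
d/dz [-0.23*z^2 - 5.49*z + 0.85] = -0.46*z - 5.49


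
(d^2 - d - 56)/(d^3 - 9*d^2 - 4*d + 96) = (d + 7)/(d^2 - d - 12)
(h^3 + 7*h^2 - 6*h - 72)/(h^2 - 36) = (h^2 + h - 12)/(h - 6)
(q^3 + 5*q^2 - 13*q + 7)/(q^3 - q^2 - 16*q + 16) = (q^2 + 6*q - 7)/(q^2 - 16)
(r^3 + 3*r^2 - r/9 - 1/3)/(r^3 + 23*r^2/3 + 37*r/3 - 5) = (r + 1/3)/(r + 5)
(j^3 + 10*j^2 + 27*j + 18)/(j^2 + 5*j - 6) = (j^2 + 4*j + 3)/(j - 1)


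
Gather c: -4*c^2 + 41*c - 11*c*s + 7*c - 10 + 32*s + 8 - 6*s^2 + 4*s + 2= -4*c^2 + c*(48 - 11*s) - 6*s^2 + 36*s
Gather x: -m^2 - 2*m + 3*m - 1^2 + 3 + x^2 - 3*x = -m^2 + m + x^2 - 3*x + 2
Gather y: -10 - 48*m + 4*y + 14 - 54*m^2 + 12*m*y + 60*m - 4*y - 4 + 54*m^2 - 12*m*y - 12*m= 0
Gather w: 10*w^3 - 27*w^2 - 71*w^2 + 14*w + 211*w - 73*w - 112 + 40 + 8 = 10*w^3 - 98*w^2 + 152*w - 64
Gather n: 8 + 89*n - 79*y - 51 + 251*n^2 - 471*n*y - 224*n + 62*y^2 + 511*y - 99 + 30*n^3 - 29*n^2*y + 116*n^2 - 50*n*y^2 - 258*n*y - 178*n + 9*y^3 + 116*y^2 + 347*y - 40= 30*n^3 + n^2*(367 - 29*y) + n*(-50*y^2 - 729*y - 313) + 9*y^3 + 178*y^2 + 779*y - 182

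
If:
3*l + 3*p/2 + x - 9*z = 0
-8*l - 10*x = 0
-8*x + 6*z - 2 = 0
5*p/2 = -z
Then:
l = 80/311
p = -22/933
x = -64/311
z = 55/933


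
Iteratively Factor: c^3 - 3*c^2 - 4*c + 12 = (c - 2)*(c^2 - c - 6) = (c - 3)*(c - 2)*(c + 2)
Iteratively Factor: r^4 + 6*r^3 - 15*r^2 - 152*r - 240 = (r + 4)*(r^3 + 2*r^2 - 23*r - 60) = (r + 4)^2*(r^2 - 2*r - 15) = (r - 5)*(r + 4)^2*(r + 3)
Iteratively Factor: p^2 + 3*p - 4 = (p + 4)*(p - 1)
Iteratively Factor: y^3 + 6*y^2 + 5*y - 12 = (y + 3)*(y^2 + 3*y - 4) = (y - 1)*(y + 3)*(y + 4)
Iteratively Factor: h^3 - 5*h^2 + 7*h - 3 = (h - 3)*(h^2 - 2*h + 1) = (h - 3)*(h - 1)*(h - 1)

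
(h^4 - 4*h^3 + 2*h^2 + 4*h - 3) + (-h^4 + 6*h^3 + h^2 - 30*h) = 2*h^3 + 3*h^2 - 26*h - 3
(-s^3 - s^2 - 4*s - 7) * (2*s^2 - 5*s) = -2*s^5 + 3*s^4 - 3*s^3 + 6*s^2 + 35*s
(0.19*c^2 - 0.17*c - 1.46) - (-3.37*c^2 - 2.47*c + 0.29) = 3.56*c^2 + 2.3*c - 1.75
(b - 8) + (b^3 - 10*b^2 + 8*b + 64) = b^3 - 10*b^2 + 9*b + 56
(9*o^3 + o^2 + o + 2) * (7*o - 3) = 63*o^4 - 20*o^3 + 4*o^2 + 11*o - 6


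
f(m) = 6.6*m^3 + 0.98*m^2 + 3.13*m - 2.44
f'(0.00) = 3.13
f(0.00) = -2.44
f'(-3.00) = 175.45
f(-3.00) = -181.21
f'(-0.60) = 9.08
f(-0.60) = -5.39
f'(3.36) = 233.25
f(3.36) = 269.50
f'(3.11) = 200.73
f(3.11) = 215.30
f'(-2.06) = 83.12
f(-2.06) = -62.43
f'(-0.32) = 4.53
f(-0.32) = -3.56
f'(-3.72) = 269.84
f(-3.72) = -340.28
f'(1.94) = 81.45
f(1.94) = 55.51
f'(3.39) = 237.32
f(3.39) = 276.56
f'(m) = 19.8*m^2 + 1.96*m + 3.13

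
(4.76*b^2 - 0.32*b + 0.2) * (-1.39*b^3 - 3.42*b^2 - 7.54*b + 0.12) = -6.6164*b^5 - 15.8344*b^4 - 35.074*b^3 + 2.3*b^2 - 1.5464*b + 0.024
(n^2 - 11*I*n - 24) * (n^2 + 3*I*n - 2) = n^4 - 8*I*n^3 + 7*n^2 - 50*I*n + 48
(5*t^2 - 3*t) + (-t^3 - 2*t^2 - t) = -t^3 + 3*t^2 - 4*t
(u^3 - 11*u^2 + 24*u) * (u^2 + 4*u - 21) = u^5 - 7*u^4 - 41*u^3 + 327*u^2 - 504*u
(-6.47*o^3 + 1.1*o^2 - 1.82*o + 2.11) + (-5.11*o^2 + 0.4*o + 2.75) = -6.47*o^3 - 4.01*o^2 - 1.42*o + 4.86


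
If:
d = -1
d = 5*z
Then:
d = -1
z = -1/5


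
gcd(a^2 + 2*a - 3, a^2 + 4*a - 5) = a - 1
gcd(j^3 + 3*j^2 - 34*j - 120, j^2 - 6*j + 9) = 1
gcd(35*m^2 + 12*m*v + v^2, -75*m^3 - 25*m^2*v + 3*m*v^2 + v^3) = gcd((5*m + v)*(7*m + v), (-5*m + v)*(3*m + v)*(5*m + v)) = 5*m + v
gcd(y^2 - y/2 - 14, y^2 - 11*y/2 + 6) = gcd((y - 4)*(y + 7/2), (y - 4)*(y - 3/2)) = y - 4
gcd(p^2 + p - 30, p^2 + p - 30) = p^2 + p - 30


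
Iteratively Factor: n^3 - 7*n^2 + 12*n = (n - 3)*(n^2 - 4*n) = (n - 4)*(n - 3)*(n)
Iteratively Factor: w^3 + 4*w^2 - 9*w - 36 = (w + 3)*(w^2 + w - 12) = (w + 3)*(w + 4)*(w - 3)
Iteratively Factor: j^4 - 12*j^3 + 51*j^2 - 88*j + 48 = (j - 4)*(j^3 - 8*j^2 + 19*j - 12) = (j - 4)*(j - 3)*(j^2 - 5*j + 4) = (j - 4)*(j - 3)*(j - 1)*(j - 4)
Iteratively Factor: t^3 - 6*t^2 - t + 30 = (t - 3)*(t^2 - 3*t - 10) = (t - 3)*(t + 2)*(t - 5)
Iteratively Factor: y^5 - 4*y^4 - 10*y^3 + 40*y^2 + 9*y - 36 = (y + 3)*(y^4 - 7*y^3 + 11*y^2 + 7*y - 12) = (y - 1)*(y + 3)*(y^3 - 6*y^2 + 5*y + 12) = (y - 3)*(y - 1)*(y + 3)*(y^2 - 3*y - 4) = (y - 3)*(y - 1)*(y + 1)*(y + 3)*(y - 4)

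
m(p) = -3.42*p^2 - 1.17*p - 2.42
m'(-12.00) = 80.91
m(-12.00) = -480.86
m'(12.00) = -83.25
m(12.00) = -508.94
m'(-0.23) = 0.40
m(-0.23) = -2.33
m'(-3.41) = 22.15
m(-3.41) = -38.20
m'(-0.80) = 4.30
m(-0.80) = -3.67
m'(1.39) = -10.68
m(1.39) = -10.65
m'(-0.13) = -0.28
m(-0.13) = -2.33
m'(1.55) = -11.77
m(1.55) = -12.45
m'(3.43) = -24.63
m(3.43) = -46.67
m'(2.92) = -21.14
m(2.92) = -35.00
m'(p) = -6.84*p - 1.17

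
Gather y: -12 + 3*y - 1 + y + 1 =4*y - 12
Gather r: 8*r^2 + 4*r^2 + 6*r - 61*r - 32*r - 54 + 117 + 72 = 12*r^2 - 87*r + 135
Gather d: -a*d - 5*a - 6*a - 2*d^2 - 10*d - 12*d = -11*a - 2*d^2 + d*(-a - 22)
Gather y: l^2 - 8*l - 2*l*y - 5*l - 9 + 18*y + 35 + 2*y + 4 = l^2 - 13*l + y*(20 - 2*l) + 30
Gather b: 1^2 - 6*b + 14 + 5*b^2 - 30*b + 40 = 5*b^2 - 36*b + 55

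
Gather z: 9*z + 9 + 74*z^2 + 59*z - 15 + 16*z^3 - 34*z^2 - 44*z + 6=16*z^3 + 40*z^2 + 24*z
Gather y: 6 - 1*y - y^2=-y^2 - y + 6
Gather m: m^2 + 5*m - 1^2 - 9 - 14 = m^2 + 5*m - 24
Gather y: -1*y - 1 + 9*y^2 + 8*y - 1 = 9*y^2 + 7*y - 2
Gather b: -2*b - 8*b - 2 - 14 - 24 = -10*b - 40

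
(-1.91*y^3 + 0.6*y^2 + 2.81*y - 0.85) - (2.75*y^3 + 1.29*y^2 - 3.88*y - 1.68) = -4.66*y^3 - 0.69*y^2 + 6.69*y + 0.83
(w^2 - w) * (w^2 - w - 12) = w^4 - 2*w^3 - 11*w^2 + 12*w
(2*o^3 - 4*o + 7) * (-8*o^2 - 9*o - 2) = -16*o^5 - 18*o^4 + 28*o^3 - 20*o^2 - 55*o - 14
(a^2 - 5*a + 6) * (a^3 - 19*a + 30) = a^5 - 5*a^4 - 13*a^3 + 125*a^2 - 264*a + 180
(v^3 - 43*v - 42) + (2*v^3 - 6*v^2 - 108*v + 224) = 3*v^3 - 6*v^2 - 151*v + 182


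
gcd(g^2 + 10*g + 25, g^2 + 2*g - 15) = g + 5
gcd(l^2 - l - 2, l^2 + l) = l + 1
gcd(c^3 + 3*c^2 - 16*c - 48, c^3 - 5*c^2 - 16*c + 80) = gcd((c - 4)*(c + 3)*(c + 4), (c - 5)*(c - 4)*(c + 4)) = c^2 - 16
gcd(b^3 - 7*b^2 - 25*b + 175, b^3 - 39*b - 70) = b^2 - 2*b - 35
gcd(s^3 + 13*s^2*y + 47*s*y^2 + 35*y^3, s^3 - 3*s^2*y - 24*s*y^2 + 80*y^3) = s + 5*y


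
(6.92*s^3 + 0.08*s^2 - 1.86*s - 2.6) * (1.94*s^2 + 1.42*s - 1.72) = 13.4248*s^5 + 9.9816*s^4 - 15.3972*s^3 - 7.8228*s^2 - 0.492799999999999*s + 4.472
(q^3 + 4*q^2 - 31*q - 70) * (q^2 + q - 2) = q^5 + 5*q^4 - 29*q^3 - 109*q^2 - 8*q + 140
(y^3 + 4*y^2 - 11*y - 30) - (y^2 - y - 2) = y^3 + 3*y^2 - 10*y - 28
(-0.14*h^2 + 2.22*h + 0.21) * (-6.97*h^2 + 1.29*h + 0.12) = 0.9758*h^4 - 15.654*h^3 + 1.3833*h^2 + 0.5373*h + 0.0252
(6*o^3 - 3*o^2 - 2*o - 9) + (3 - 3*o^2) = 6*o^3 - 6*o^2 - 2*o - 6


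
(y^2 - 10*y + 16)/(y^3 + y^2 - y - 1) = (y^2 - 10*y + 16)/(y^3 + y^2 - y - 1)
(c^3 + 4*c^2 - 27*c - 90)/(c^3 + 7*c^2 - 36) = (c - 5)/(c - 2)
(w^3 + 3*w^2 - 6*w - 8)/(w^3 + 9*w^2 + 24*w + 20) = (w^3 + 3*w^2 - 6*w - 8)/(w^3 + 9*w^2 + 24*w + 20)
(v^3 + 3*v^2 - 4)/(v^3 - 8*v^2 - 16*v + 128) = (v^3 + 3*v^2 - 4)/(v^3 - 8*v^2 - 16*v + 128)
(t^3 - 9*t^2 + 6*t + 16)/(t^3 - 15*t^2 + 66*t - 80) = (t + 1)/(t - 5)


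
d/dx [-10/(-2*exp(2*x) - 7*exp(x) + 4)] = (-40*exp(x) - 70)*exp(x)/(2*exp(2*x) + 7*exp(x) - 4)^2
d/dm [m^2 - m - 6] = 2*m - 1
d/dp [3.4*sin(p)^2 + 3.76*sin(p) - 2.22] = (6.8*sin(p) + 3.76)*cos(p)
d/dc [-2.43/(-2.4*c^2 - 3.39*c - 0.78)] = (-11.664*c - 8.2377)/(2.4*c^2 + 3.39*c + 0.78)^2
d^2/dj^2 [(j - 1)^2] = 2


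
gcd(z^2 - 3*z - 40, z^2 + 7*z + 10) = z + 5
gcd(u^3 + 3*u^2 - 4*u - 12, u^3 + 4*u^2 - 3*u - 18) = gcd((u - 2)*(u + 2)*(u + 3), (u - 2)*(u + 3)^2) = u^2 + u - 6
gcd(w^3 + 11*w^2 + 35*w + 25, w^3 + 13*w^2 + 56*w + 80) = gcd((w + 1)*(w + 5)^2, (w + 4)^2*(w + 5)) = w + 5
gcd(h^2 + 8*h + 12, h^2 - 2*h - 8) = h + 2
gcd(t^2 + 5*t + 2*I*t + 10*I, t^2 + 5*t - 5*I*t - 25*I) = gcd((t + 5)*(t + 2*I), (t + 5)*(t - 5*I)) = t + 5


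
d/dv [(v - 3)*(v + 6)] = 2*v + 3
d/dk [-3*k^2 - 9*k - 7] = -6*k - 9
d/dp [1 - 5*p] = -5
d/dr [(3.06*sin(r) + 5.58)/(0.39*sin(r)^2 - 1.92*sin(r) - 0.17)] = (-1.1934*sin(r)^2 - 4.3524*sin(r) + 10.1934)*cos(r)/(0.1521*sin(r)^4 - 1.4976*sin(r)^3 + 3.5538*sin(r)^2 + 0.6528*sin(r) + 0.0289)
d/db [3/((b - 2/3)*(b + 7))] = 9*(-6*b - 19)/(9*b^4 + 114*b^3 + 277*b^2 - 532*b + 196)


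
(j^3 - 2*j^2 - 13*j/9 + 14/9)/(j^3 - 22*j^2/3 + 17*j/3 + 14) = (j - 2/3)/(j - 6)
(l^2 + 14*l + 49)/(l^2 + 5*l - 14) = (l + 7)/(l - 2)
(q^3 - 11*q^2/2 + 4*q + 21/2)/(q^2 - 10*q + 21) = (2*q^2 - 5*q - 7)/(2*(q - 7))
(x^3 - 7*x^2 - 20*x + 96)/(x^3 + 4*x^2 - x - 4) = (x^2 - 11*x + 24)/(x^2 - 1)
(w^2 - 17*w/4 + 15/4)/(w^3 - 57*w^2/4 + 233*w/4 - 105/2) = (w - 3)/(w^2 - 13*w + 42)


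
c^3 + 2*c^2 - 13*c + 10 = (c - 2)*(c - 1)*(c + 5)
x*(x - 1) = x^2 - x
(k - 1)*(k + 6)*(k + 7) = k^3 + 12*k^2 + 29*k - 42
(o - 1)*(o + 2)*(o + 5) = o^3 + 6*o^2 + 3*o - 10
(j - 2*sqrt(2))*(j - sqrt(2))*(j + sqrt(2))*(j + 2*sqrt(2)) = j^4 - 10*j^2 + 16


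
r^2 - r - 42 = (r - 7)*(r + 6)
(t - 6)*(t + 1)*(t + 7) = t^3 + 2*t^2 - 41*t - 42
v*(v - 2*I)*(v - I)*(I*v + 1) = I*v^4 + 4*v^3 - 5*I*v^2 - 2*v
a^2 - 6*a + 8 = (a - 4)*(a - 2)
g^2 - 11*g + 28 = (g - 7)*(g - 4)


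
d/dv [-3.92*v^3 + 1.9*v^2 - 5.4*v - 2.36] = -11.76*v^2 + 3.8*v - 5.4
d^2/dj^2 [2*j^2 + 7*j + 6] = 4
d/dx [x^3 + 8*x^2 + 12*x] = 3*x^2 + 16*x + 12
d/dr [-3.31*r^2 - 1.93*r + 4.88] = -6.62*r - 1.93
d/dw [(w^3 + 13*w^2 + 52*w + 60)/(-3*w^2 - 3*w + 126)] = (-w^4 - 2*w^3 + 165*w^2 + 1212*w + 2244)/(3*(w^4 + 2*w^3 - 83*w^2 - 84*w + 1764))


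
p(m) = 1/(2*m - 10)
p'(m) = -2/(2*m - 10)^2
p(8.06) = 0.16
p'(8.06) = -0.05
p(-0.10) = -0.10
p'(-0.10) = -0.02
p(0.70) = -0.12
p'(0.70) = -0.03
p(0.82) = -0.12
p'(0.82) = -0.03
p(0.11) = -0.10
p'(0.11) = -0.02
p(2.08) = -0.17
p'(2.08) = -0.06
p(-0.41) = -0.09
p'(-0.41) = -0.02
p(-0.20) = -0.10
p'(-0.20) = -0.02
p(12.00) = 0.07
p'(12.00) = -0.01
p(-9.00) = -0.04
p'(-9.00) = 0.00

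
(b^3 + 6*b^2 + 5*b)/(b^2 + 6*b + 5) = b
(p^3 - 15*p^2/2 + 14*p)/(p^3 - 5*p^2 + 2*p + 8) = p*(2*p - 7)/(2*(p^2 - p - 2))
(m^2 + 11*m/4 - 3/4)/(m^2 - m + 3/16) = 4*(m + 3)/(4*m - 3)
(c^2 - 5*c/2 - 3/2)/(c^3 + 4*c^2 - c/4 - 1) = 2*(c - 3)/(2*c^2 + 7*c - 4)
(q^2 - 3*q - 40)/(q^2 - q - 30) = (q - 8)/(q - 6)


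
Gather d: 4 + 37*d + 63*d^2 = 63*d^2 + 37*d + 4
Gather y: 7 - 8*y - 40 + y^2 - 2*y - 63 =y^2 - 10*y - 96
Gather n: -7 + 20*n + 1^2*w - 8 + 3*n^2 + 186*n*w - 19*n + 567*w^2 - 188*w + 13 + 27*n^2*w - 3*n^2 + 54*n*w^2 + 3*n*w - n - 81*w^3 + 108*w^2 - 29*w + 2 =27*n^2*w + n*(54*w^2 + 189*w) - 81*w^3 + 675*w^2 - 216*w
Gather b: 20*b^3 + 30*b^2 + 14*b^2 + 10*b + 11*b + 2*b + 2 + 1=20*b^3 + 44*b^2 + 23*b + 3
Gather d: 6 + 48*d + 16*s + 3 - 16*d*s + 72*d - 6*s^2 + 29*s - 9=d*(120 - 16*s) - 6*s^2 + 45*s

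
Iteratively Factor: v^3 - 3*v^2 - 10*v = (v + 2)*(v^2 - 5*v) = (v - 5)*(v + 2)*(v)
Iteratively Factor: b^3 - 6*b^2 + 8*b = (b - 2)*(b^2 - 4*b) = (b - 4)*(b - 2)*(b)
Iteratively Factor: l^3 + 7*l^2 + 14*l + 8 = (l + 4)*(l^2 + 3*l + 2) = (l + 1)*(l + 4)*(l + 2)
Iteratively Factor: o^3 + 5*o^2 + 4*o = (o)*(o^2 + 5*o + 4) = o*(o + 4)*(o + 1)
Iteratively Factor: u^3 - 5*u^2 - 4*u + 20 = (u - 5)*(u^2 - 4) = (u - 5)*(u + 2)*(u - 2)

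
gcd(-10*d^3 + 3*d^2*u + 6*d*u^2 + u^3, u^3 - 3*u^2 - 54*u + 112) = 1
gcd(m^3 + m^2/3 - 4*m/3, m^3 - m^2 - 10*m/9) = m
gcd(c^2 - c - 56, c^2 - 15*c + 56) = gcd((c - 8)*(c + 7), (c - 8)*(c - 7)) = c - 8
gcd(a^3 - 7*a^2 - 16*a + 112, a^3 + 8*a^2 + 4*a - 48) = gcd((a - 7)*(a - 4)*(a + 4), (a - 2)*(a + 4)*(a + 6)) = a + 4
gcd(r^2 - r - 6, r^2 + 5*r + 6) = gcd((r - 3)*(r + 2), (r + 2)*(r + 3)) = r + 2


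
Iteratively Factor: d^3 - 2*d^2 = (d)*(d^2 - 2*d) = d^2*(d - 2)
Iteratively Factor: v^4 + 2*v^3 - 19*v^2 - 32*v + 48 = (v + 4)*(v^3 - 2*v^2 - 11*v + 12) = (v - 4)*(v + 4)*(v^2 + 2*v - 3) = (v - 4)*(v - 1)*(v + 4)*(v + 3)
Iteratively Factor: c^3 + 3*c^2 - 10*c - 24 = (c + 4)*(c^2 - c - 6) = (c - 3)*(c + 4)*(c + 2)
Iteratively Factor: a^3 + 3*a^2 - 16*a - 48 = (a - 4)*(a^2 + 7*a + 12) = (a - 4)*(a + 4)*(a + 3)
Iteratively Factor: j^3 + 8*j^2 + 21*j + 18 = (j + 3)*(j^2 + 5*j + 6) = (j + 3)^2*(j + 2)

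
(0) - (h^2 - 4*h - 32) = -h^2 + 4*h + 32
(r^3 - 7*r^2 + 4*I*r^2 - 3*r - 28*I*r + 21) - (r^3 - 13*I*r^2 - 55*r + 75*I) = -7*r^2 + 17*I*r^2 + 52*r - 28*I*r + 21 - 75*I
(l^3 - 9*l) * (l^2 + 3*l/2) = l^5 + 3*l^4/2 - 9*l^3 - 27*l^2/2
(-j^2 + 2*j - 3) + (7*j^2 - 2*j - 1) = 6*j^2 - 4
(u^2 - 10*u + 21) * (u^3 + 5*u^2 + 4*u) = u^5 - 5*u^4 - 25*u^3 + 65*u^2 + 84*u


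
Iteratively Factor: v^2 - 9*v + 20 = (v - 5)*(v - 4)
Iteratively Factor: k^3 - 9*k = (k)*(k^2 - 9) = k*(k + 3)*(k - 3)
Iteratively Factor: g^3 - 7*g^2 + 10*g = (g - 2)*(g^2 - 5*g) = (g - 5)*(g - 2)*(g)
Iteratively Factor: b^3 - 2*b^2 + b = (b - 1)*(b^2 - b) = b*(b - 1)*(b - 1)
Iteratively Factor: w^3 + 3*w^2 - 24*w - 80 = (w + 4)*(w^2 - w - 20) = (w - 5)*(w + 4)*(w + 4)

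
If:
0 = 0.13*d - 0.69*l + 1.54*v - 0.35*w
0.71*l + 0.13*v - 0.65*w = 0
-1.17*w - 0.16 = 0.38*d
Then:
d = -3.07894736842105*w - 0.421052631578947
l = 0.763642793908955*w - 0.00601452918069834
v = 0.829335510189556*w + 0.0328485824484294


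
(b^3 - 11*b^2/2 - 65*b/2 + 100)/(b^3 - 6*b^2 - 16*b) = (2*b^2 + 5*b - 25)/(2*b*(b + 2))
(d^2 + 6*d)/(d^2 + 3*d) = (d + 6)/(d + 3)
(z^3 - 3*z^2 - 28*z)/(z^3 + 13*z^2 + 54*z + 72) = z*(z - 7)/(z^2 + 9*z + 18)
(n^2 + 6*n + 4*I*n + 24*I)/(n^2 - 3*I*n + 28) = (n + 6)/(n - 7*I)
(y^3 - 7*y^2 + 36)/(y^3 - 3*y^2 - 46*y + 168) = (y^2 - y - 6)/(y^2 + 3*y - 28)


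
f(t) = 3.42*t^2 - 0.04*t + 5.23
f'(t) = 6.84*t - 0.04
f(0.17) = 5.32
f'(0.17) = 1.12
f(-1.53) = 13.30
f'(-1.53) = -10.51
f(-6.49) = 149.54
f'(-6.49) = -44.43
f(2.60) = 28.25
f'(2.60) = 17.74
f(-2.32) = 23.73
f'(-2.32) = -15.91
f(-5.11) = 94.74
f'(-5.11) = -34.99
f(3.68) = 51.40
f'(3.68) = 25.13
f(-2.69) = 30.09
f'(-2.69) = -18.44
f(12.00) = 497.23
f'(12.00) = 82.04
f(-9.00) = 282.61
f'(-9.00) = -61.60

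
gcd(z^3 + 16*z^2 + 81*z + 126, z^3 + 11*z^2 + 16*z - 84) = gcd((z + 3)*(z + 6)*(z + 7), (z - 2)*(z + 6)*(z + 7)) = z^2 + 13*z + 42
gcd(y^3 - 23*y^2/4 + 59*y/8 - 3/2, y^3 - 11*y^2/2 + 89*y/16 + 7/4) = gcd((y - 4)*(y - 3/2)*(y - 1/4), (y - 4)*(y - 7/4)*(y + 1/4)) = y - 4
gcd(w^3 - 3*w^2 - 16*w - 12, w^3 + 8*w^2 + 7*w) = w + 1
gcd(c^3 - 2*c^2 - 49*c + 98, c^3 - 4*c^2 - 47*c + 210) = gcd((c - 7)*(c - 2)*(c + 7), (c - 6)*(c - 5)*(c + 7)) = c + 7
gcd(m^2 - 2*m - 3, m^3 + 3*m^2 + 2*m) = m + 1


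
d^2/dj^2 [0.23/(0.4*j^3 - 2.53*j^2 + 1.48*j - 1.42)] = ((1.1638 - 0.552*j)*(0.4*j^3 - 2.53*j^2 + 1.48*j - 1.42) + 0.23*(1.2*j^2 - 5.06*j + 1.48)*(2.4*j^2 - 10.12*j + 2.96))/(0.4*j^3 - 2.53*j^2 + 1.48*j - 1.42)^3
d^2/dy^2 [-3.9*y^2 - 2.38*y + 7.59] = -7.80000000000000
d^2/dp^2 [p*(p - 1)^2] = 6*p - 4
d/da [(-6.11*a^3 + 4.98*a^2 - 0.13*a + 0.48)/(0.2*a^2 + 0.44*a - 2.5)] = (-1.222*a^4 - 5.3768*a^3 + 48.0422*a^2 - 25.092*a + 0.1138)/(0.04*a^4 + 0.176*a^3 - 0.8064*a^2 - 2.2*a + 6.25)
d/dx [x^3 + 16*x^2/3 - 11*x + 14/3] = 3*x^2 + 32*x/3 - 11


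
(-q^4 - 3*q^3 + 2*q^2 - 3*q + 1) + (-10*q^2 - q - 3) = -q^4 - 3*q^3 - 8*q^2 - 4*q - 2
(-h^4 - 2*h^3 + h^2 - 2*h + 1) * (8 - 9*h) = 9*h^5 + 10*h^4 - 25*h^3 + 26*h^2 - 25*h + 8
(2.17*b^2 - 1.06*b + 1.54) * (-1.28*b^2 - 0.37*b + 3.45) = -2.7776*b^4 + 0.5539*b^3 + 5.9075*b^2 - 4.2268*b + 5.313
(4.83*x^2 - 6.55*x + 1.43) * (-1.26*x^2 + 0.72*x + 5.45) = -6.0858*x^4 + 11.7306*x^3 + 19.8057*x^2 - 34.6679*x + 7.7935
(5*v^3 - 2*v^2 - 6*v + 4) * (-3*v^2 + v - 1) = -15*v^5 + 11*v^4 + 11*v^3 - 16*v^2 + 10*v - 4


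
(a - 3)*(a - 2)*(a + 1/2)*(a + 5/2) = a^4 - 2*a^3 - 31*a^2/4 + 47*a/4 + 15/2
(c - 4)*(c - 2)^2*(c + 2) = c^4 - 6*c^3 + 4*c^2 + 24*c - 32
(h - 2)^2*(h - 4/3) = h^3 - 16*h^2/3 + 28*h/3 - 16/3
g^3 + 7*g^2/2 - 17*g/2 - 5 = (g - 2)*(g + 1/2)*(g + 5)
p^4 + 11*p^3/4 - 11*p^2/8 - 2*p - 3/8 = (p - 1)*(p + 1/4)*(p + 1/2)*(p + 3)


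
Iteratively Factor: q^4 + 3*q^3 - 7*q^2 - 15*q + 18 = (q - 1)*(q^3 + 4*q^2 - 3*q - 18) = (q - 2)*(q - 1)*(q^2 + 6*q + 9) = (q - 2)*(q - 1)*(q + 3)*(q + 3)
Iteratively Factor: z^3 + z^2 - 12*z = (z)*(z^2 + z - 12) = z*(z - 3)*(z + 4)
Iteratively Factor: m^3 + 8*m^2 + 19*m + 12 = (m + 1)*(m^2 + 7*m + 12) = (m + 1)*(m + 4)*(m + 3)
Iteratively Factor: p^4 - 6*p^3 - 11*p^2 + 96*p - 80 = (p - 4)*(p^3 - 2*p^2 - 19*p + 20) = (p - 4)*(p + 4)*(p^2 - 6*p + 5) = (p - 5)*(p - 4)*(p + 4)*(p - 1)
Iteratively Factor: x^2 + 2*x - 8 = (x + 4)*(x - 2)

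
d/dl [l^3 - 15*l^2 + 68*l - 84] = 3*l^2 - 30*l + 68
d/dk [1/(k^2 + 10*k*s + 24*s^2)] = 2*(-k - 5*s)/(k^2 + 10*k*s + 24*s^2)^2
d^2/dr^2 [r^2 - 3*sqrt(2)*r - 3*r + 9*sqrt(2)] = 2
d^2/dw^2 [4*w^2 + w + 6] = 8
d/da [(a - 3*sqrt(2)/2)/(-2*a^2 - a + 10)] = (-2*a^2 - a + (2*a - 3*sqrt(2))*(4*a + 1)/2 + 10)/(2*a^2 + a - 10)^2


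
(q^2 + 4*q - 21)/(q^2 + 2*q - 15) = (q + 7)/(q + 5)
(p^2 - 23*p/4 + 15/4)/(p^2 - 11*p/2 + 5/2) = (4*p - 3)/(2*(2*p - 1))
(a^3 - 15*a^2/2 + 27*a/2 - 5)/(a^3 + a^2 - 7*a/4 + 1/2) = 2*(a^2 - 7*a + 10)/(2*a^2 + 3*a - 2)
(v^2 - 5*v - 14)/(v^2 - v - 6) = (v - 7)/(v - 3)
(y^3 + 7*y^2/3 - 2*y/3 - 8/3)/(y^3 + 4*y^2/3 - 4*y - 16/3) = (y - 1)/(y - 2)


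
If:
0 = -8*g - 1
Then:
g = -1/8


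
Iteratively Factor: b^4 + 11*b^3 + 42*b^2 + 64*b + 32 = (b + 4)*(b^3 + 7*b^2 + 14*b + 8) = (b + 4)^2*(b^2 + 3*b + 2) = (b + 1)*(b + 4)^2*(b + 2)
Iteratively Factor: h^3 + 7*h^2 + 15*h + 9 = (h + 3)*(h^2 + 4*h + 3) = (h + 1)*(h + 3)*(h + 3)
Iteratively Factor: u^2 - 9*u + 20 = (u - 5)*(u - 4)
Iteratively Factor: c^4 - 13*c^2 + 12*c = (c - 1)*(c^3 + c^2 - 12*c) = c*(c - 1)*(c^2 + c - 12) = c*(c - 1)*(c + 4)*(c - 3)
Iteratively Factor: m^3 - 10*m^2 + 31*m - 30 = (m - 3)*(m^2 - 7*m + 10) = (m - 5)*(m - 3)*(m - 2)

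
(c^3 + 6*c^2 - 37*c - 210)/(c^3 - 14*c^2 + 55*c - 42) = (c^2 + 12*c + 35)/(c^2 - 8*c + 7)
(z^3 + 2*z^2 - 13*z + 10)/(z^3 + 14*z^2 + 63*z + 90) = (z^2 - 3*z + 2)/(z^2 + 9*z + 18)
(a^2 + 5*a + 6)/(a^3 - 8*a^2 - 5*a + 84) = (a + 2)/(a^2 - 11*a + 28)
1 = 1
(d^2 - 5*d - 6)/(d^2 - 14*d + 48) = (d + 1)/(d - 8)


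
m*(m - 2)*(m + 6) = m^3 + 4*m^2 - 12*m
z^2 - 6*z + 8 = (z - 4)*(z - 2)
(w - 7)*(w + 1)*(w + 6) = w^3 - 43*w - 42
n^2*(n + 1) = n^3 + n^2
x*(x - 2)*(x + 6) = x^3 + 4*x^2 - 12*x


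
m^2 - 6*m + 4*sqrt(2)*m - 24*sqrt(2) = (m - 6)*(m + 4*sqrt(2))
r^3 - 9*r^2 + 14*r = r*(r - 7)*(r - 2)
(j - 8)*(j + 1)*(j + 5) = j^3 - 2*j^2 - 43*j - 40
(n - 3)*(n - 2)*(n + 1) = n^3 - 4*n^2 + n + 6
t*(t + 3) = t^2 + 3*t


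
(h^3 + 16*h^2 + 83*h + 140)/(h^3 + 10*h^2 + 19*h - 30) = (h^2 + 11*h + 28)/(h^2 + 5*h - 6)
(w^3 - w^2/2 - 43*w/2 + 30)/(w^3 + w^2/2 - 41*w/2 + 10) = (2*w - 3)/(2*w - 1)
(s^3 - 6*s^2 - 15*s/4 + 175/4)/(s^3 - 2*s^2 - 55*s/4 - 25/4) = (2*s - 7)/(2*s + 1)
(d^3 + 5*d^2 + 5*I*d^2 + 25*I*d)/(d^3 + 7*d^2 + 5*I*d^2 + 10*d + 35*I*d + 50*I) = d/(d + 2)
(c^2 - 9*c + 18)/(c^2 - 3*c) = (c - 6)/c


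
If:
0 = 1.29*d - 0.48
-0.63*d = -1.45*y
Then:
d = 0.37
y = 0.16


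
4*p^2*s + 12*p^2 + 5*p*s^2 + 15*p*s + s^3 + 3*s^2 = (p + s)*(4*p + s)*(s + 3)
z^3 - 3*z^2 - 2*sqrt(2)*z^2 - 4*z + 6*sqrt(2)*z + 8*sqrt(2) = (z - 4)*(z + 1)*(z - 2*sqrt(2))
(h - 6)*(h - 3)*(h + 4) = h^3 - 5*h^2 - 18*h + 72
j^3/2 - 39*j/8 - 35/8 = (j/2 + 1/2)*(j - 7/2)*(j + 5/2)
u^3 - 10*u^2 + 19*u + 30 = (u - 6)*(u - 5)*(u + 1)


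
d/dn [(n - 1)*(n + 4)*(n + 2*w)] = 3*n^2 + 4*n*w + 6*n + 6*w - 4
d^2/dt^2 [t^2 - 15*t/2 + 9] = 2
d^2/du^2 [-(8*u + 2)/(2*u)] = -2/u^3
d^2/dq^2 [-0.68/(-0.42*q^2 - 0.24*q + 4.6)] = (-0.239904*q^2 - 0.137088*q + 0.68*(0.84*q + 0.24)*(1.68*q + 0.48) + 2.62752)/(0.42*q^2 + 0.24*q - 4.6)^3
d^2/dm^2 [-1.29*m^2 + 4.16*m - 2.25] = -2.58000000000000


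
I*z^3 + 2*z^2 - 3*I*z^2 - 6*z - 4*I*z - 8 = (z - 4)*(z - 2*I)*(I*z + I)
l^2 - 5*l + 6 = (l - 3)*(l - 2)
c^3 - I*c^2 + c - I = (c - I)^2*(c + I)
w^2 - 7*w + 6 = (w - 6)*(w - 1)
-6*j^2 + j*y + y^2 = (-2*j + y)*(3*j + y)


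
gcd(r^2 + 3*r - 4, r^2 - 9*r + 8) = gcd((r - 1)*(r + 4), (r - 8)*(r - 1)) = r - 1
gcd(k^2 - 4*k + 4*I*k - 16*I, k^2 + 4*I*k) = k + 4*I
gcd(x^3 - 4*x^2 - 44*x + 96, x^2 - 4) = x - 2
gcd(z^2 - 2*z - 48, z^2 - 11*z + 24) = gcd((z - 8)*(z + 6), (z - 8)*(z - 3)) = z - 8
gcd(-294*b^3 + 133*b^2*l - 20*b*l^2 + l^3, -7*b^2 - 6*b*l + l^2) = 7*b - l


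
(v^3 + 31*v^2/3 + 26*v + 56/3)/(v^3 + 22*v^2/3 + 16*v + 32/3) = (v + 7)/(v + 4)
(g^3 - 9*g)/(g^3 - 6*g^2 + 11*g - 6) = g*(g + 3)/(g^2 - 3*g + 2)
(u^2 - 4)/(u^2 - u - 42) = (4 - u^2)/(-u^2 + u + 42)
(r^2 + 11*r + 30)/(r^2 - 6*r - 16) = (r^2 + 11*r + 30)/(r^2 - 6*r - 16)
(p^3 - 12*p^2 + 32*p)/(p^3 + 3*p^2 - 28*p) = (p - 8)/(p + 7)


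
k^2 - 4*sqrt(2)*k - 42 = (k - 7*sqrt(2))*(k + 3*sqrt(2))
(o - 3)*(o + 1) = o^2 - 2*o - 3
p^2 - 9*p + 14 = (p - 7)*(p - 2)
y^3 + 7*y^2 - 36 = (y - 2)*(y + 3)*(y + 6)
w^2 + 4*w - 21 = (w - 3)*(w + 7)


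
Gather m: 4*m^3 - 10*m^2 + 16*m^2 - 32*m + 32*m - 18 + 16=4*m^3 + 6*m^2 - 2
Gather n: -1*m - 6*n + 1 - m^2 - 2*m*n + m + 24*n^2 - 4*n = -m^2 + 24*n^2 + n*(-2*m - 10) + 1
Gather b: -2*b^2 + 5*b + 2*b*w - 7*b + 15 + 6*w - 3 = -2*b^2 + b*(2*w - 2) + 6*w + 12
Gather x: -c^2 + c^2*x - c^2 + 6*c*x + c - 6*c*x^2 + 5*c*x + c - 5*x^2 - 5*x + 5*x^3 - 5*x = -2*c^2 + 2*c + 5*x^3 + x^2*(-6*c - 5) + x*(c^2 + 11*c - 10)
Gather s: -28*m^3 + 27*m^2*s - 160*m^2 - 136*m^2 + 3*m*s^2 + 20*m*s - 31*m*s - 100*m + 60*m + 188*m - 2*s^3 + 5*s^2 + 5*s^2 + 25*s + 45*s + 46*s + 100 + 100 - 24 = -28*m^3 - 296*m^2 + 148*m - 2*s^3 + s^2*(3*m + 10) + s*(27*m^2 - 11*m + 116) + 176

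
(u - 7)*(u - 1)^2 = u^3 - 9*u^2 + 15*u - 7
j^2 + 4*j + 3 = (j + 1)*(j + 3)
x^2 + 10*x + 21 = (x + 3)*(x + 7)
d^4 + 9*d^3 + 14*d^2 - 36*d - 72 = (d - 2)*(d + 2)*(d + 3)*(d + 6)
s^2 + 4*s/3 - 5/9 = (s - 1/3)*(s + 5/3)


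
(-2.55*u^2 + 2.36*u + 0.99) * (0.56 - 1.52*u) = 3.876*u^3 - 5.0152*u^2 - 0.1832*u + 0.5544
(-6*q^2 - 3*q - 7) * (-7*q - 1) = 42*q^3 + 27*q^2 + 52*q + 7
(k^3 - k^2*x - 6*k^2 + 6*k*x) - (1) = k^3 - k^2*x - 6*k^2 + 6*k*x - 1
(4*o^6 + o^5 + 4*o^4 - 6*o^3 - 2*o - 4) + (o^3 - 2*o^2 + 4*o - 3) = 4*o^6 + o^5 + 4*o^4 - 5*o^3 - 2*o^2 + 2*o - 7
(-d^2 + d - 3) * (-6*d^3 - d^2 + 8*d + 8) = 6*d^5 - 5*d^4 + 9*d^3 + 3*d^2 - 16*d - 24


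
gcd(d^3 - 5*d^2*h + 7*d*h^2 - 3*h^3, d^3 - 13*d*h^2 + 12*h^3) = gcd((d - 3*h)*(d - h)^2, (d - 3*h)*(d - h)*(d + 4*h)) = d^2 - 4*d*h + 3*h^2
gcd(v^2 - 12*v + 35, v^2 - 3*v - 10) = v - 5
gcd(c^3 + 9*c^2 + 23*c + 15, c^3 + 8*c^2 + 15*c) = c^2 + 8*c + 15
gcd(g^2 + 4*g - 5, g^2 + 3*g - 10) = g + 5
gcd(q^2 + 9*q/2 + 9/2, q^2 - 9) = q + 3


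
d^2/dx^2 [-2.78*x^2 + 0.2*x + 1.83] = -5.56000000000000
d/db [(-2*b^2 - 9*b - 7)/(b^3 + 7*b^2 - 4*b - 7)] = (2*b^4 + 18*b^3 + 92*b^2 + 126*b + 35)/(b^6 + 14*b^5 + 41*b^4 - 70*b^3 - 82*b^2 + 56*b + 49)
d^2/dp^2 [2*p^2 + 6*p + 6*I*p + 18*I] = 4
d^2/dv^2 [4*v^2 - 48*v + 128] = 8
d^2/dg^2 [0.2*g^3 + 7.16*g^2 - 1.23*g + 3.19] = 1.2*g + 14.32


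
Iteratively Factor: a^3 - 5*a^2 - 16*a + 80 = (a + 4)*(a^2 - 9*a + 20) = (a - 4)*(a + 4)*(a - 5)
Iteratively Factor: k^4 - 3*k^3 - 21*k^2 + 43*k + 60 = (k - 5)*(k^3 + 2*k^2 - 11*k - 12) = (k - 5)*(k + 4)*(k^2 - 2*k - 3) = (k - 5)*(k + 1)*(k + 4)*(k - 3)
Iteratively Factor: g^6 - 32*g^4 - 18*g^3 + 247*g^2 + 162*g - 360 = (g - 1)*(g^5 + g^4 - 31*g^3 - 49*g^2 + 198*g + 360) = (g - 1)*(g + 3)*(g^4 - 2*g^3 - 25*g^2 + 26*g + 120) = (g - 1)*(g + 2)*(g + 3)*(g^3 - 4*g^2 - 17*g + 60) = (g - 1)*(g + 2)*(g + 3)*(g + 4)*(g^2 - 8*g + 15) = (g - 5)*(g - 1)*(g + 2)*(g + 3)*(g + 4)*(g - 3)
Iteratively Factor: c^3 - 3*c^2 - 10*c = (c - 5)*(c^2 + 2*c) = (c - 5)*(c + 2)*(c)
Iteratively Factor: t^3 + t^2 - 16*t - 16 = (t - 4)*(t^2 + 5*t + 4) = (t - 4)*(t + 4)*(t + 1)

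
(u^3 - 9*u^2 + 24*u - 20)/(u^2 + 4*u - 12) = (u^2 - 7*u + 10)/(u + 6)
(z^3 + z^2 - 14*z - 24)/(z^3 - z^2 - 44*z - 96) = (z^2 - 2*z - 8)/(z^2 - 4*z - 32)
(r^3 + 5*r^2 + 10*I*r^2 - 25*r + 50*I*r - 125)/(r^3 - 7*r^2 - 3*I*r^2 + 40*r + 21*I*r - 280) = (r^2 + 5*r*(1 + I) + 25*I)/(r^2 - r*(7 + 8*I) + 56*I)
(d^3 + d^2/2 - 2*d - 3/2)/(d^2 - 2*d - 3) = (2*d^2 - d - 3)/(2*(d - 3))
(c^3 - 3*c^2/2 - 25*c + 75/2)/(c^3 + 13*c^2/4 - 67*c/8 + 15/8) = 4*(c - 5)/(4*c - 1)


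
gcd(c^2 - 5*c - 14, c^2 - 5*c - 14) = c^2 - 5*c - 14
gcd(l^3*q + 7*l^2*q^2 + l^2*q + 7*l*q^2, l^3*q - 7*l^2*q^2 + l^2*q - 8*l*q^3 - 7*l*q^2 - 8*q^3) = l*q + q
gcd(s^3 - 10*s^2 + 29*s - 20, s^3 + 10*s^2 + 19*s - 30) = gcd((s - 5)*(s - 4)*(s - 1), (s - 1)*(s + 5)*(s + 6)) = s - 1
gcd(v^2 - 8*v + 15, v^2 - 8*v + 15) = v^2 - 8*v + 15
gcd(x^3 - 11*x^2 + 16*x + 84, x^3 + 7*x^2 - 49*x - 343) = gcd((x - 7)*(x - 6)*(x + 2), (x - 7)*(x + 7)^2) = x - 7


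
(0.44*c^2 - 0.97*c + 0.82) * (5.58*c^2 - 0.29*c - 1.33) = 2.4552*c^4 - 5.5402*c^3 + 4.2717*c^2 + 1.0523*c - 1.0906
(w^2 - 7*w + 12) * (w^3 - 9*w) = w^5 - 7*w^4 + 3*w^3 + 63*w^2 - 108*w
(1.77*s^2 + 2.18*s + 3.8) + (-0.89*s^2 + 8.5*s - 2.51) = 0.88*s^2 + 10.68*s + 1.29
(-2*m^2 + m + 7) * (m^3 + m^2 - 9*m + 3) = -2*m^5 - m^4 + 26*m^3 - 8*m^2 - 60*m + 21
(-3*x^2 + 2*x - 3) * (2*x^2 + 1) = -6*x^4 + 4*x^3 - 9*x^2 + 2*x - 3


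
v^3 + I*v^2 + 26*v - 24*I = (v - 4*I)*(v - I)*(v + 6*I)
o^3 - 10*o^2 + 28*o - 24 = (o - 6)*(o - 2)^2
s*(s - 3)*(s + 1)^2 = s^4 - s^3 - 5*s^2 - 3*s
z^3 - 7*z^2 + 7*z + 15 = (z - 5)*(z - 3)*(z + 1)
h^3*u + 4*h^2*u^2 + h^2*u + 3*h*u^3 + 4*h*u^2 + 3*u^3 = (h + u)*(h + 3*u)*(h*u + u)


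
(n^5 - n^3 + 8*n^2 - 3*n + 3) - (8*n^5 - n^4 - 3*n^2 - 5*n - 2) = -7*n^5 + n^4 - n^3 + 11*n^2 + 2*n + 5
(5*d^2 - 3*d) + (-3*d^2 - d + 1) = 2*d^2 - 4*d + 1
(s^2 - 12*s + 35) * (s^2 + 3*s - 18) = s^4 - 9*s^3 - 19*s^2 + 321*s - 630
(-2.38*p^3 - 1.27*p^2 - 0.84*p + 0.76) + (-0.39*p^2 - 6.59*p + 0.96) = -2.38*p^3 - 1.66*p^2 - 7.43*p + 1.72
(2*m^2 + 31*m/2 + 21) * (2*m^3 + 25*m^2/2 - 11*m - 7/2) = 4*m^5 + 56*m^4 + 855*m^3/4 + 85*m^2 - 1141*m/4 - 147/2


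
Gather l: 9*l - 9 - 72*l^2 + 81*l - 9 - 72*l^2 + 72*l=-144*l^2 + 162*l - 18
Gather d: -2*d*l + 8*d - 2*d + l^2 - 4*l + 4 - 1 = d*(6 - 2*l) + l^2 - 4*l + 3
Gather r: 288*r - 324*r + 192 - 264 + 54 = -36*r - 18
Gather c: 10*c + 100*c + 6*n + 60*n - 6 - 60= 110*c + 66*n - 66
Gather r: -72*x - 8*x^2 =-8*x^2 - 72*x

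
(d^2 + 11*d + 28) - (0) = d^2 + 11*d + 28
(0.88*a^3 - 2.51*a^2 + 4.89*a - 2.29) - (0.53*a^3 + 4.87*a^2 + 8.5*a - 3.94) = 0.35*a^3 - 7.38*a^2 - 3.61*a + 1.65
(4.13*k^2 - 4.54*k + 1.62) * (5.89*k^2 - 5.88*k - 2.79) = 24.3257*k^4 - 51.025*k^3 + 24.7143*k^2 + 3.141*k - 4.5198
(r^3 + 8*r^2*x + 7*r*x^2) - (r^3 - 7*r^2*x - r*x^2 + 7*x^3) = 15*r^2*x + 8*r*x^2 - 7*x^3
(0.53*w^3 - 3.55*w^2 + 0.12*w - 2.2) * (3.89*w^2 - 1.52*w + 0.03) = 2.0617*w^5 - 14.6151*w^4 + 5.8787*w^3 - 8.8469*w^2 + 3.3476*w - 0.066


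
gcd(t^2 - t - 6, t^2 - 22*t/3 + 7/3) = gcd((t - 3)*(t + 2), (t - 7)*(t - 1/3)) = 1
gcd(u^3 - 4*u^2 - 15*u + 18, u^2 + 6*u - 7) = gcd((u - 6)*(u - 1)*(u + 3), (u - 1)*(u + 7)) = u - 1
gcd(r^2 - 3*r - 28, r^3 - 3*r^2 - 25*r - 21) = r - 7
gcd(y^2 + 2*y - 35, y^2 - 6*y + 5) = y - 5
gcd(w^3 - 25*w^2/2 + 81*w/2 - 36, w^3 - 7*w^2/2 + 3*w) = w - 3/2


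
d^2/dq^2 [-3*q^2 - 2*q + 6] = -6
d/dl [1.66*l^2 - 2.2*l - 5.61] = 3.32*l - 2.2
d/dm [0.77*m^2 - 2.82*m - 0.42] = 1.54*m - 2.82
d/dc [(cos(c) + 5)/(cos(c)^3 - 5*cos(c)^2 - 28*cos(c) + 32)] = (-97*cos(c)/2 + 5*cos(2*c) + cos(3*c)/2 - 167)*sin(c)/(cos(c)^3 - 5*cos(c)^2 - 28*cos(c) + 32)^2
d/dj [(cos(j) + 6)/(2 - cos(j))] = -8*sin(j)/(cos(j) - 2)^2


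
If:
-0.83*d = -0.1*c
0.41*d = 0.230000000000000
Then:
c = 4.66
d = 0.56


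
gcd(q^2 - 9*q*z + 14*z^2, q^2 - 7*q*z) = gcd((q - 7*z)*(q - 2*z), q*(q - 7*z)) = -q + 7*z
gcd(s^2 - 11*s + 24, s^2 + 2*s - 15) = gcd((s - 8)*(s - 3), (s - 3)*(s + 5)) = s - 3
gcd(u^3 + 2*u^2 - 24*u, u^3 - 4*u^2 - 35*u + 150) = u + 6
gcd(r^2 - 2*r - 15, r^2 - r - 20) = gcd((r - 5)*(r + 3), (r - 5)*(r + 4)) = r - 5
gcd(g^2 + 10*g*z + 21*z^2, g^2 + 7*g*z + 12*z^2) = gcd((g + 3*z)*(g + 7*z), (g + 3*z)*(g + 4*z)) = g + 3*z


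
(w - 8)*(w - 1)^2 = w^3 - 10*w^2 + 17*w - 8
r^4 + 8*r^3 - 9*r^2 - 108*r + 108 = (r - 3)*(r - 1)*(r + 6)^2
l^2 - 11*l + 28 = (l - 7)*(l - 4)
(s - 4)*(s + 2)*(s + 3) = s^3 + s^2 - 14*s - 24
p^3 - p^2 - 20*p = p*(p - 5)*(p + 4)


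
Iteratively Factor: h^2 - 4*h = (h)*(h - 4)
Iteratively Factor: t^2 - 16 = (t - 4)*(t + 4)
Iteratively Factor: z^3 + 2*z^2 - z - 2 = (z + 1)*(z^2 + z - 2) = (z + 1)*(z + 2)*(z - 1)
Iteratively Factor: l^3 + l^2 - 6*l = (l - 2)*(l^2 + 3*l) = l*(l - 2)*(l + 3)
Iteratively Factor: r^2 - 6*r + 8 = (r - 2)*(r - 4)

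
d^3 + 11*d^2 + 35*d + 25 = (d + 1)*(d + 5)^2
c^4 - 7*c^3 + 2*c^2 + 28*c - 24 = (c - 6)*(c - 2)*(c - 1)*(c + 2)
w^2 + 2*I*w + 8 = (w - 2*I)*(w + 4*I)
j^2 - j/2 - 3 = (j - 2)*(j + 3/2)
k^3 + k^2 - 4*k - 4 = (k - 2)*(k + 1)*(k + 2)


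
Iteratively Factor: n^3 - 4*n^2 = (n)*(n^2 - 4*n) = n*(n - 4)*(n)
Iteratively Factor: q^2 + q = (q)*(q + 1)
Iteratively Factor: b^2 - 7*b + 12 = (b - 3)*(b - 4)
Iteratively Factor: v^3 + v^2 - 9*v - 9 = (v - 3)*(v^2 + 4*v + 3) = (v - 3)*(v + 3)*(v + 1)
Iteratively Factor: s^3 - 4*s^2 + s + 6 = (s + 1)*(s^2 - 5*s + 6) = (s - 2)*(s + 1)*(s - 3)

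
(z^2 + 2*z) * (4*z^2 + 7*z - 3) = 4*z^4 + 15*z^3 + 11*z^2 - 6*z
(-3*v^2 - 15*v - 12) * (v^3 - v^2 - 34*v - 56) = -3*v^5 - 12*v^4 + 105*v^3 + 690*v^2 + 1248*v + 672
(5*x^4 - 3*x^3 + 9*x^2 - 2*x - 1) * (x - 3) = 5*x^5 - 18*x^4 + 18*x^3 - 29*x^2 + 5*x + 3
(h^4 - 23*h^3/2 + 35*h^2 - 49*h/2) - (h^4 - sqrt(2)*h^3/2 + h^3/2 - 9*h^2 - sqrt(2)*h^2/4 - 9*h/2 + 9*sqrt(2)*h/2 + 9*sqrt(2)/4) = -12*h^3 + sqrt(2)*h^3/2 + sqrt(2)*h^2/4 + 44*h^2 - 20*h - 9*sqrt(2)*h/2 - 9*sqrt(2)/4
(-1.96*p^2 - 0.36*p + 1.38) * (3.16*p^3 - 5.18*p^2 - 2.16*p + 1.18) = -6.1936*p^5 + 9.0152*p^4 + 10.4592*p^3 - 8.6836*p^2 - 3.4056*p + 1.6284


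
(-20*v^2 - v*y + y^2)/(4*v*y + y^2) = (-5*v + y)/y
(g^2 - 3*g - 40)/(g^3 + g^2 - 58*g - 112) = (g + 5)/(g^2 + 9*g + 14)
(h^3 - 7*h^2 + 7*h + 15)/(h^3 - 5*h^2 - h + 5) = (h - 3)/(h - 1)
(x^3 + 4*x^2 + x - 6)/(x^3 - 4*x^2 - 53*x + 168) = (x^3 + 4*x^2 + x - 6)/(x^3 - 4*x^2 - 53*x + 168)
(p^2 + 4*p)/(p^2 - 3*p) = (p + 4)/(p - 3)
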